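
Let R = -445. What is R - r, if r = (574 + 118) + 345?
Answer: -1482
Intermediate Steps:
r = 1037 (r = 692 + 345 = 1037)
R - r = -445 - 1*1037 = -445 - 1037 = -1482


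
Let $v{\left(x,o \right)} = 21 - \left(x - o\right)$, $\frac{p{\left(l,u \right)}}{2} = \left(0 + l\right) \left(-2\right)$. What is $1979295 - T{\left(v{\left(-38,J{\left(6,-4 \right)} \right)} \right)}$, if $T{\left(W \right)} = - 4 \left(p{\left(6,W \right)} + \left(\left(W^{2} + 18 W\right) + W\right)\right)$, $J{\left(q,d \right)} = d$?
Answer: $1995479$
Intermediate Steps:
$p{\left(l,u \right)} = - 4 l$ ($p{\left(l,u \right)} = 2 \left(0 + l\right) \left(-2\right) = 2 l \left(-2\right) = 2 \left(- 2 l\right) = - 4 l$)
$v{\left(x,o \right)} = 21 + o - x$ ($v{\left(x,o \right)} = 21 + \left(o - x\right) = 21 + o - x$)
$T{\left(W \right)} = 96 - 76 W - 4 W^{2}$ ($T{\left(W \right)} = - 4 \left(\left(-4\right) 6 + \left(\left(W^{2} + 18 W\right) + W\right)\right) = - 4 \left(-24 + \left(W^{2} + 19 W\right)\right) = - 4 \left(-24 + W^{2} + 19 W\right) = 96 - 76 W - 4 W^{2}$)
$1979295 - T{\left(v{\left(-38,J{\left(6,-4 \right)} \right)} \right)} = 1979295 - \left(96 - 76 \left(21 - 4 - -38\right) - 4 \left(21 - 4 - -38\right)^{2}\right) = 1979295 - \left(96 - 76 \left(21 - 4 + 38\right) - 4 \left(21 - 4 + 38\right)^{2}\right) = 1979295 - \left(96 - 4180 - 4 \cdot 55^{2}\right) = 1979295 - \left(96 - 4180 - 12100\right) = 1979295 - -16184 = 1979295 + 16184 = 1995479$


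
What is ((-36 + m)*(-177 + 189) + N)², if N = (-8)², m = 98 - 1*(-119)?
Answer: 4999696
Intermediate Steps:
m = 217 (m = 98 + 119 = 217)
N = 64
((-36 + m)*(-177 + 189) + N)² = ((-36 + 217)*(-177 + 189) + 64)² = (181*12 + 64)² = (2172 + 64)² = 2236² = 4999696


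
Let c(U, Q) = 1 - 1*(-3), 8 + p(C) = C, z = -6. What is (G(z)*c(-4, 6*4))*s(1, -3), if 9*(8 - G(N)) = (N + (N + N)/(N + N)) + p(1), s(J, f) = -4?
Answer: -448/3 ≈ -149.33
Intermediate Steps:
p(C) = -8 + C
c(U, Q) = 4 (c(U, Q) = 1 + 3 = 4)
G(N) = 26/3 - N/9 (G(N) = 8 - ((N + (N + N)/(N + N)) + (-8 + 1))/9 = 8 - ((N + (2*N)/((2*N))) - 7)/9 = 8 - ((N + (2*N)*(1/(2*N))) - 7)/9 = 8 - ((N + 1) - 7)/9 = 8 - ((1 + N) - 7)/9 = 8 - (-6 + N)/9 = 8 + (2/3 - N/9) = 26/3 - N/9)
(G(z)*c(-4, 6*4))*s(1, -3) = ((26/3 - 1/9*(-6))*4)*(-4) = ((26/3 + 2/3)*4)*(-4) = ((28/3)*4)*(-4) = (112/3)*(-4) = -448/3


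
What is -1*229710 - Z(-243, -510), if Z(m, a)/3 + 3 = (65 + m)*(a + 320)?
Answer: -331161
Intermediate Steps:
Z(m, a) = -9 + 3*(65 + m)*(320 + a) (Z(m, a) = -9 + 3*((65 + m)*(a + 320)) = -9 + 3*((65 + m)*(320 + a)) = -9 + 3*(65 + m)*(320 + a))
-1*229710 - Z(-243, -510) = -1*229710 - (62391 + 195*(-510) + 960*(-243) + 3*(-510)*(-243)) = -229710 - (62391 - 99450 - 233280 + 371790) = -229710 - 1*101451 = -229710 - 101451 = -331161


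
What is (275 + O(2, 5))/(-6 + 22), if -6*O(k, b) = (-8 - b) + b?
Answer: 829/48 ≈ 17.271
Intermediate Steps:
O(k, b) = 4/3 (O(k, b) = -((-8 - b) + b)/6 = -⅙*(-8) = 4/3)
(275 + O(2, 5))/(-6 + 22) = (275 + 4/3)/(-6 + 22) = (829/3)/16 = (829/3)*(1/16) = 829/48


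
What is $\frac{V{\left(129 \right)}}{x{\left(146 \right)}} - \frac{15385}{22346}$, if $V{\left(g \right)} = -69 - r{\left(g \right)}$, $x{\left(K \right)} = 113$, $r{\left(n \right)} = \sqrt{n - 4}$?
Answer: $- \frac{3280379}{2525098} - \frac{5 \sqrt{5}}{113} \approx -1.3981$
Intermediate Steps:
$r{\left(n \right)} = \sqrt{-4 + n}$
$V{\left(g \right)} = -69 - \sqrt{-4 + g}$
$\frac{V{\left(129 \right)}}{x{\left(146 \right)}} - \frac{15385}{22346} = \frac{-69 - \sqrt{-4 + 129}}{113} - \frac{15385}{22346} = \left(-69 - \sqrt{125}\right) \frac{1}{113} - \frac{15385}{22346} = \left(-69 - 5 \sqrt{5}\right) \frac{1}{113} - \frac{15385}{22346} = \left(- \frac{69}{113} - \frac{5 \sqrt{5}}{113}\right) - \frac{15385}{22346} = - \frac{3280379}{2525098} - \frac{5 \sqrt{5}}{113}$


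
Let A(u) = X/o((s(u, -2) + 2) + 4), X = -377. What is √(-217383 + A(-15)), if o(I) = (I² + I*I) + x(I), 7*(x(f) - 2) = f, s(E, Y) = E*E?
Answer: 2*I*√619381623182539/106757 ≈ 466.24*I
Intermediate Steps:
s(E, Y) = E²
x(f) = 2 + f/7
o(I) = 2 + 2*I² + I/7 (o(I) = (I² + I*I) + (2 + I/7) = (I² + I²) + (2 + I/7) = 2*I² + (2 + I/7) = 2 + 2*I² + I/7)
A(u) = -377/(20/7 + 2*(6 + u²)² + u²/7) (A(u) = -377/(2 + 2*((u² + 2) + 4)² + ((u² + 2) + 4)/7) = -377/(2 + 2*((2 + u²) + 4)² + ((2 + u²) + 4)/7) = -377/(2 + 2*(6 + u²)² + (6 + u²)/7) = -377/(2 + 2*(6 + u²)² + (6/7 + u²/7)) = -377/(20/7 + 2*(6 + u²)² + u²/7))
√(-217383 + A(-15)) = √(-217383 - 2639/(524 + 14*(-15)⁴ + 169*(-15)²)) = √(-217383 - 2639/(524 + 14*50625 + 169*225)) = √(-217383 - 2639/(524 + 708750 + 38025)) = √(-217383 - 2639/747299) = √(-217383 - 2639*1/747299) = √(-217383 - 377/106757) = √(-23207157308/106757) = 2*I*√619381623182539/106757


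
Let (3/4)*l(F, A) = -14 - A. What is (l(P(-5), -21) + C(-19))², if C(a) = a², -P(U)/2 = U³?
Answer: 1234321/9 ≈ 1.3715e+5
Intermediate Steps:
P(U) = -2*U³
l(F, A) = -56/3 - 4*A/3 (l(F, A) = 4*(-14 - A)/3 = -56/3 - 4*A/3)
(l(P(-5), -21) + C(-19))² = ((-56/3 - 4/3*(-21)) + (-19)²)² = ((-56/3 + 28) + 361)² = (28/3 + 361)² = (1111/3)² = 1234321/9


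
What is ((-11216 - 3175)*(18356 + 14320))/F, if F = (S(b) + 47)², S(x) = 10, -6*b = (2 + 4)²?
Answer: -52248924/361 ≈ -1.4473e+5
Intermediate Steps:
b = -6 (b = -(2 + 4)²/6 = -⅙*6² = -⅙*36 = -6)
F = 3249 (F = (10 + 47)² = 57² = 3249)
((-11216 - 3175)*(18356 + 14320))/F = ((-11216 - 3175)*(18356 + 14320))/3249 = -14391*32676*(1/3249) = -470240316*1/3249 = -52248924/361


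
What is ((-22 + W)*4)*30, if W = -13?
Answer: -4200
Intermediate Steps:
((-22 + W)*4)*30 = ((-22 - 13)*4)*30 = -35*4*30 = -140*30 = -4200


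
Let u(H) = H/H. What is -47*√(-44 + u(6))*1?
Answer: -47*I*√43 ≈ -308.2*I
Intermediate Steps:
u(H) = 1
-47*√(-44 + u(6))*1 = -47*√(-44 + 1)*1 = -47*I*√43*1 = -47*I*√43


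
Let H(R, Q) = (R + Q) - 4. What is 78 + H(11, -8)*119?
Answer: -41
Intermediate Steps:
H(R, Q) = -4 + Q + R (H(R, Q) = (Q + R) - 4 = -4 + Q + R)
78 + H(11, -8)*119 = 78 + (-4 - 8 + 11)*119 = 78 - 1*119 = 78 - 119 = -41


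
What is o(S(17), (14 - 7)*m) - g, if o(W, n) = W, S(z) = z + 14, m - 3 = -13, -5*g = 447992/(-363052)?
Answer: 13956267/453815 ≈ 30.753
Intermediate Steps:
g = 111998/453815 (g = -447992/(5*(-363052)) = -447992*(-1)/(5*363052) = -1/5*(-111998/90763) = 111998/453815 ≈ 0.24679)
m = -10 (m = 3 - 13 = -10)
S(z) = 14 + z
o(S(17), (14 - 7)*m) - g = (14 + 17) - 1*111998/453815 = 31 - 111998/453815 = 13956267/453815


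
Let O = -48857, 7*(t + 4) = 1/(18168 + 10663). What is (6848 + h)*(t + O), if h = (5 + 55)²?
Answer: -103027523595328/201817 ≈ -5.1050e+8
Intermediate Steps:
h = 3600 (h = 60² = 3600)
t = -807267/201817 (t = -4 + 1/(7*(18168 + 10663)) = -4 + (⅐)/28831 = -4 + (⅐)*(1/28831) = -4 + 1/201817 = -807267/201817 ≈ -4.0000)
(6848 + h)*(t + O) = (6848 + 3600)*(-807267/201817 - 48857) = 10448*(-9860980436/201817) = -103027523595328/201817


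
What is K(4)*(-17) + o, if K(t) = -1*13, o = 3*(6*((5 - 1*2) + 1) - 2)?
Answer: 287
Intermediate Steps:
o = 66 (o = 3*(6*((5 - 2) + 1) - 2) = 3*(6*(3 + 1) - 2) = 3*(6*4 - 2) = 3*(24 - 2) = 3*22 = 66)
K(t) = -13
K(4)*(-17) + o = -13*(-17) + 66 = 221 + 66 = 287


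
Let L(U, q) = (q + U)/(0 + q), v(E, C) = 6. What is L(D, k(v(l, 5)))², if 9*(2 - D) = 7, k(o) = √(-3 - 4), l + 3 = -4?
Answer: 446/567 - 22*I*√7/63 ≈ 0.7866 - 0.92391*I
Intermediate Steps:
l = -7 (l = -3 - 4 = -7)
k(o) = I*√7 (k(o) = √(-7) = I*√7)
D = 11/9 (D = 2 - ⅑*7 = 2 - 7/9 = 11/9 ≈ 1.2222)
L(U, q) = (U + q)/q
L(D, k(v(l, 5)))² = ((11/9 + I*√7)/((I*√7)))² = ((-I*√7/7)*(11/9 + I*√7))² = (-I*√7*(11/9 + I*√7)/7)² = -(11/9 + I*√7)²/7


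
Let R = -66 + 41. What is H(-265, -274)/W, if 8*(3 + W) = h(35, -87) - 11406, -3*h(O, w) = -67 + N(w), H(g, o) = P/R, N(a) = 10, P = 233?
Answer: 1864/285275 ≈ 0.0065340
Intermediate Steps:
R = -25
H(g, o) = -233/25 (H(g, o) = 233/(-25) = 233*(-1/25) = -233/25)
h(O, w) = 19 (h(O, w) = -(-67 + 10)/3 = -⅓*(-57) = 19)
W = -11411/8 (W = -3 + (19 - 11406)/8 = -3 + (⅛)*(-11387) = -3 - 11387/8 = -11411/8 ≈ -1426.4)
H(-265, -274)/W = -233/(25*(-11411/8)) = -233/25*(-8/11411) = 1864/285275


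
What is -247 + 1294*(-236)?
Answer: -305631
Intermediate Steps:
-247 + 1294*(-236) = -247 - 305384 = -305631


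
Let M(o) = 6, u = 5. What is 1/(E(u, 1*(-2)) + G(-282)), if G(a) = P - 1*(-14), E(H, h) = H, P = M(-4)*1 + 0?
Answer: 1/25 ≈ 0.040000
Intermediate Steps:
P = 6 (P = 6*1 + 0 = 6 + 0 = 6)
G(a) = 20 (G(a) = 6 - 1*(-14) = 6 + 14 = 20)
1/(E(u, 1*(-2)) + G(-282)) = 1/(5 + 20) = 1/25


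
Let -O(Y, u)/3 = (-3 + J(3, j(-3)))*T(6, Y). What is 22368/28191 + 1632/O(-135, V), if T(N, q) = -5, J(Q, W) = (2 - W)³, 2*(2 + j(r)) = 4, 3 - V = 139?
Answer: 5298368/234925 ≈ 22.553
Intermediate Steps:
V = -136 (V = 3 - 1*139 = 3 - 139 = -136)
j(r) = 0 (j(r) = -2 + (½)*4 = -2 + 2 = 0)
O(Y, u) = 75 (O(Y, u) = -3*(-3 - (-2 + 0)³)*(-5) = -3*(-3 - 1*(-2)³)*(-5) = -3*(-3 - 1*(-8))*(-5) = -3*(-3 + 8)*(-5) = -15*(-5) = -3*(-25) = 75)
22368/28191 + 1632/O(-135, V) = 22368/28191 + 1632/75 = 22368*(1/28191) + 1632*(1/75) = 7456/9397 + 544/25 = 5298368/234925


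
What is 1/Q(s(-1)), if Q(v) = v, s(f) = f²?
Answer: 1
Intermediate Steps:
1/Q(s(-1)) = 1/((-1)²) = 1/1 = 1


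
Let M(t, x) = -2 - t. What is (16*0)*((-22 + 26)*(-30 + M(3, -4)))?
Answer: 0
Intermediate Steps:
(16*0)*((-22 + 26)*(-30 + M(3, -4))) = (16*0)*((-22 + 26)*(-30 + (-2 - 1*3))) = 0*(4*(-30 + (-2 - 3))) = 0*(4*(-30 - 5)) = 0*(4*(-35)) = 0*(-140) = 0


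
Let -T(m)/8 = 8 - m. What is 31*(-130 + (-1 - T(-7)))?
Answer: -341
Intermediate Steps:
T(m) = -64 + 8*m (T(m) = -8*(8 - m) = -64 + 8*m)
31*(-130 + (-1 - T(-7))) = 31*(-130 + (-1 - (-64 + 8*(-7)))) = 31*(-130 + (-1 - (-64 - 56))) = 31*(-130 + (-1 - 1*(-120))) = 31*(-130 + (-1 + 120)) = 31*(-130 + 119) = 31*(-11) = -341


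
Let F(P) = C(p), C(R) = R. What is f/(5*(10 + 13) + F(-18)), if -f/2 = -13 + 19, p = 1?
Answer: -3/29 ≈ -0.10345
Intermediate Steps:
F(P) = 1
f = -12 (f = -2*(-13 + 19) = -2*6 = -12)
f/(5*(10 + 13) + F(-18)) = -12/(5*(10 + 13) + 1) = -12/(5*23 + 1) = -12/(115 + 1) = -12/116 = -12*1/116 = -3/29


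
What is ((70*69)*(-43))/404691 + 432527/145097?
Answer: 6900218487/2796164287 ≈ 2.4677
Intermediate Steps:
((70*69)*(-43))/404691 + 432527/145097 = (4830*(-43))*(1/404691) + 432527*(1/145097) = -207690*1/404691 + 432527/145097 = -9890/19271 + 432527/145097 = 6900218487/2796164287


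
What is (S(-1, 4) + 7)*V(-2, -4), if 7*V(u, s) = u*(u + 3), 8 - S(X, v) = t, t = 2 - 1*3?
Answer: -32/7 ≈ -4.5714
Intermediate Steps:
t = -1 (t = 2 - 3 = -1)
S(X, v) = 9 (S(X, v) = 8 - 1*(-1) = 8 + 1 = 9)
V(u, s) = u*(3 + u)/7 (V(u, s) = (u*(u + 3))/7 = (u*(3 + u))/7 = u*(3 + u)/7)
(S(-1, 4) + 7)*V(-2, -4) = (9 + 7)*((⅐)*(-2)*(3 - 2)) = 16*((⅐)*(-2)*1) = 16*(-2/7) = -32/7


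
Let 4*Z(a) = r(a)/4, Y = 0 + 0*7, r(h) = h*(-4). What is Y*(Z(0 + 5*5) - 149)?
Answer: 0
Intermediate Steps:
r(h) = -4*h
Y = 0 (Y = 0 + 0 = 0)
Z(a) = -a/4 (Z(a) = (-4*a/4)/4 = (-4*a*(¼))/4 = (-a)/4 = -a/4)
Y*(Z(0 + 5*5) - 149) = 0*(-(0 + 5*5)/4 - 149) = 0*(-(0 + 25)/4 - 149) = 0*(-¼*25 - 149) = 0*(-25/4 - 149) = 0*(-621/4) = 0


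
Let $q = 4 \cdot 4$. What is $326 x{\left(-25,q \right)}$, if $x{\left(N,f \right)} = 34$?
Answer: $11084$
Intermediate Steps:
$q = 16$
$326 x{\left(-25,q \right)} = 326 \cdot 34 = 11084$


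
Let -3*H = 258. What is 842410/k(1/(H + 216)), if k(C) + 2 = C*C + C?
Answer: -14236729000/33669 ≈ -4.2284e+5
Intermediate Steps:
H = -86 (H = -⅓*258 = -86)
k(C) = -2 + C + C² (k(C) = -2 + (C*C + C) = -2 + (C² + C) = -2 + (C + C²) = -2 + C + C²)
842410/k(1/(H + 216)) = 842410/(-2 + 1/(-86 + 216) + (1/(-86 + 216))²) = 842410/(-2 + 1/130 + (1/130)²) = 842410/(-2 + 1/130 + 1/16900) = 842410/(-33669/16900) = 842410*(-16900/33669) = -14236729000/33669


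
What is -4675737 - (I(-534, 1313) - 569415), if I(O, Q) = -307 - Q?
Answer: -4104702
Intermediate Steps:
-4675737 - (I(-534, 1313) - 569415) = -4675737 - ((-307 - 1*1313) - 569415) = -4675737 - ((-307 - 1313) - 569415) = -4675737 - (-1620 - 569415) = -4675737 - 1*(-571035) = -4675737 + 571035 = -4104702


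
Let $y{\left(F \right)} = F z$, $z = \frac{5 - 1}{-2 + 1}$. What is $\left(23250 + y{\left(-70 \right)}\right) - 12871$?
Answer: $10659$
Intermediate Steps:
$z = -4$ ($z = \frac{4}{-1} = 4 \left(-1\right) = -4$)
$y{\left(F \right)} = - 4 F$ ($y{\left(F \right)} = F \left(-4\right) = - 4 F$)
$\left(23250 + y{\left(-70 \right)}\right) - 12871 = \left(23250 - -280\right) - 12871 = \left(23250 + 280\right) - 12871 = 23530 - 12871 = 10659$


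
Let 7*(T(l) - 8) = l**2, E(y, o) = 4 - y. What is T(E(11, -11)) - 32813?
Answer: -32798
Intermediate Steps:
T(l) = 8 + l**2/7
T(E(11, -11)) - 32813 = (8 + (4 - 1*11)**2/7) - 32813 = (8 + (4 - 11)**2/7) - 32813 = (8 + (1/7)*(-7)**2) - 32813 = (8 + (1/7)*49) - 32813 = (8 + 7) - 32813 = 15 - 32813 = -32798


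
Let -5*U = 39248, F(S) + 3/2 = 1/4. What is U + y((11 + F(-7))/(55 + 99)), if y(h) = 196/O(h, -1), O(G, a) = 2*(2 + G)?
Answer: -49582368/6355 ≈ -7802.1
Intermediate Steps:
O(G, a) = 4 + 2*G
F(S) = -5/4 (F(S) = -3/2 + 1/4 = -3/2 + ¼ = -5/4)
U = -39248/5 (U = -⅕*39248 = -39248/5 ≈ -7849.6)
y(h) = 196/(4 + 2*h)
U + y((11 + F(-7))/(55 + 99)) = -39248/5 + 98/(2 + (11 - 5/4)/(55 + 99)) = -39248/5 + 98/(2 + (39/4)/154) = -39248/5 + 98/(2 + (39/4)*(1/154)) = -39248/5 + 98/(2 + 39/616) = -39248/5 + 98/(1271/616) = -39248/5 + 98*(616/1271) = -39248/5 + 60368/1271 = -49582368/6355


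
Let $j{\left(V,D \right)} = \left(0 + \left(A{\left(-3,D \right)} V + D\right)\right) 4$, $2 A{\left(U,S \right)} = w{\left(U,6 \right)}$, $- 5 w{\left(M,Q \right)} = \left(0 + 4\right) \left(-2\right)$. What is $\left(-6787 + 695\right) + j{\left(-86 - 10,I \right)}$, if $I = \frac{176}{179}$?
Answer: $- \frac{5723764}{895} \approx -6395.3$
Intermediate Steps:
$w{\left(M,Q \right)} = \frac{8}{5}$ ($w{\left(M,Q \right)} = - \frac{\left(0 + 4\right) \left(-2\right)}{5} = - \frac{4 \left(-2\right)}{5} = \left(- \frac{1}{5}\right) \left(-8\right) = \frac{8}{5}$)
$A{\left(U,S \right)} = \frac{4}{5}$ ($A{\left(U,S \right)} = \frac{1}{2} \cdot \frac{8}{5} = \frac{4}{5}$)
$I = \frac{176}{179}$ ($I = 176 \cdot \frac{1}{179} = \frac{176}{179} \approx 0.98324$)
$j{\left(V,D \right)} = 4 D + \frac{16 V}{5}$ ($j{\left(V,D \right)} = \left(0 + \left(\frac{4 V}{5} + D\right)\right) 4 = \left(0 + \left(D + \frac{4 V}{5}\right)\right) 4 = \left(D + \frac{4 V}{5}\right) 4 = 4 D + \frac{16 V}{5}$)
$\left(-6787 + 695\right) + j{\left(-86 - 10,I \right)} = \left(-6787 + 695\right) + \left(4 \cdot \frac{176}{179} + \frac{16 \left(-86 - 10\right)}{5}\right) = -6092 + \left(\frac{704}{179} + \frac{16}{5} \left(-96\right)\right) = -6092 + \left(\frac{704}{179} - \frac{1536}{5}\right) = -6092 - \frac{271424}{895} = - \frac{5723764}{895}$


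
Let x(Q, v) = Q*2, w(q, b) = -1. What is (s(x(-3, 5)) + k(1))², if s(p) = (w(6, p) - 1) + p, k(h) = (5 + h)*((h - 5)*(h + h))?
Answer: 3136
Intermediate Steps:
k(h) = 2*h*(-5 + h)*(5 + h) (k(h) = (5 + h)*((-5 + h)*(2*h)) = (5 + h)*(2*h*(-5 + h)) = 2*h*(-5 + h)*(5 + h))
x(Q, v) = 2*Q
s(p) = -2 + p (s(p) = (-1 - 1) + p = -2 + p)
(s(x(-3, 5)) + k(1))² = ((-2 + 2*(-3)) + 2*1*(-25 + 1²))² = ((-2 - 6) + 2*1*(-25 + 1))² = (-8 + 2*1*(-24))² = (-8 - 48)² = (-56)² = 3136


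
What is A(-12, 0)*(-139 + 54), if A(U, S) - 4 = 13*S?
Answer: -340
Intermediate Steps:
A(U, S) = 4 + 13*S
A(-12, 0)*(-139 + 54) = (4 + 13*0)*(-139 + 54) = (4 + 0)*(-85) = 4*(-85) = -340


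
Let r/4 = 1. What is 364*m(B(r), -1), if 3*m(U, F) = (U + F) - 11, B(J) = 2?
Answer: -3640/3 ≈ -1213.3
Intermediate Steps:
r = 4 (r = 4*1 = 4)
m(U, F) = -11/3 + F/3 + U/3 (m(U, F) = ((U + F) - 11)/3 = ((F + U) - 11)/3 = (-11 + F + U)/3 = -11/3 + F/3 + U/3)
364*m(B(r), -1) = 364*(-11/3 + (1/3)*(-1) + (1/3)*2) = 364*(-11/3 - 1/3 + 2/3) = 364*(-10/3) = -3640/3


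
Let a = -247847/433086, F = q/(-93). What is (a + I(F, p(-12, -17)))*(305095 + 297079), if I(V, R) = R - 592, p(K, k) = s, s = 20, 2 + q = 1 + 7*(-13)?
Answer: -74661458393393/216543 ≈ -3.4479e+8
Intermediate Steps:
q = -92 (q = -2 + (1 + 7*(-13)) = -2 + (1 - 91) = -2 - 90 = -92)
p(K, k) = 20
F = 92/93 (F = -92/(-93) = -92*(-1/93) = 92/93 ≈ 0.98925)
I(V, R) = -592 + R
a = -247847/433086 (a = -247847*1/433086 = -247847/433086 ≈ -0.57228)
(a + I(F, p(-12, -17)))*(305095 + 297079) = (-247847/433086 + (-592 + 20))*(305095 + 297079) = (-247847/433086 - 572)*602174 = -247973039/433086*602174 = -74661458393393/216543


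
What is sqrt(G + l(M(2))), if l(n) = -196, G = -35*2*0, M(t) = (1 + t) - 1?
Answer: 14*I ≈ 14.0*I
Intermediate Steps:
M(t) = t
G = 0 (G = -70*0 = 0)
sqrt(G + l(M(2))) = sqrt(0 - 196) = sqrt(-196) = 14*I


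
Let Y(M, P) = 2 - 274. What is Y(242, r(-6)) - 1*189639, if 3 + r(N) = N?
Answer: -189911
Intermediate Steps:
r(N) = -3 + N
Y(M, P) = -272
Y(242, r(-6)) - 1*189639 = -272 - 1*189639 = -272 - 189639 = -189911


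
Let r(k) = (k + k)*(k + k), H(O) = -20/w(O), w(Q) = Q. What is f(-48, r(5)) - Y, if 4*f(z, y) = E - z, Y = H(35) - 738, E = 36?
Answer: 5317/7 ≈ 759.57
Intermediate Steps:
H(O) = -20/O
r(k) = 4*k**2 (r(k) = (2*k)*(2*k) = 4*k**2)
Y = -5170/7 (Y = -20/35 - 738 = -20*1/35 - 738 = -4/7 - 738 = -5170/7 ≈ -738.57)
f(z, y) = 9 - z/4 (f(z, y) = (36 - z)/4 = 9 - z/4)
f(-48, r(5)) - Y = (9 - 1/4*(-48)) - 1*(-5170/7) = (9 + 12) + 5170/7 = 21 + 5170/7 = 5317/7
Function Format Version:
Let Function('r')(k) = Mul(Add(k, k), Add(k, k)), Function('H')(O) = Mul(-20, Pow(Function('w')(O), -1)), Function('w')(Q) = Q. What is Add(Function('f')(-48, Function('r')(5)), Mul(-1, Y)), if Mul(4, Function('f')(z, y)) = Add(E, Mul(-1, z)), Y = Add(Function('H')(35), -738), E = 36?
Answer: Rational(5317, 7) ≈ 759.57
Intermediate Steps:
Function('H')(O) = Mul(-20, Pow(O, -1))
Function('r')(k) = Mul(4, Pow(k, 2)) (Function('r')(k) = Mul(Mul(2, k), Mul(2, k)) = Mul(4, Pow(k, 2)))
Y = Rational(-5170, 7) (Y = Add(Mul(-20, Pow(35, -1)), -738) = Add(Mul(-20, Rational(1, 35)), -738) = Add(Rational(-4, 7), -738) = Rational(-5170, 7) ≈ -738.57)
Function('f')(z, y) = Add(9, Mul(Rational(-1, 4), z)) (Function('f')(z, y) = Mul(Rational(1, 4), Add(36, Mul(-1, z))) = Add(9, Mul(Rational(-1, 4), z)))
Add(Function('f')(-48, Function('r')(5)), Mul(-1, Y)) = Add(Add(9, Mul(Rational(-1, 4), -48)), Mul(-1, Rational(-5170, 7))) = Add(Add(9, 12), Rational(5170, 7)) = Add(21, Rational(5170, 7)) = Rational(5317, 7)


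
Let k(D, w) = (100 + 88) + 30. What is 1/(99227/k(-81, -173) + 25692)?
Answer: 218/5700083 ≈ 3.8245e-5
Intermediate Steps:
k(D, w) = 218 (k(D, w) = 188 + 30 = 218)
1/(99227/k(-81, -173) + 25692) = 1/(99227/218 + 25692) = 1/(5700083/218) = 218/5700083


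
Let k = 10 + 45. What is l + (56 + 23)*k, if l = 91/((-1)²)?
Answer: 4436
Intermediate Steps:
k = 55
l = 91 (l = 91/1 = 91*1 = 91)
l + (56 + 23)*k = 91 + (56 + 23)*55 = 91 + 79*55 = 91 + 4345 = 4436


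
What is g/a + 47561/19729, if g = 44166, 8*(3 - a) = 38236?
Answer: -1288351795/188471137 ≈ -6.8358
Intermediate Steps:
a = -9553/2 (a = 3 - ⅛*38236 = 3 - 9559/2 = -9553/2 ≈ -4776.5)
g/a + 47561/19729 = 44166/(-9553/2) + 47561/19729 = 44166*(-2/9553) + 47561*(1/19729) = -88332/9553 + 47561/19729 = -1288351795/188471137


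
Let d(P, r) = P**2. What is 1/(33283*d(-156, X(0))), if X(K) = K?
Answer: 1/809975088 ≈ 1.2346e-9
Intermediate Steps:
1/(33283*d(-156, X(0))) = 1/(33283*((-156)**2)) = (1/33283)/24336 = (1/33283)*(1/24336) = 1/809975088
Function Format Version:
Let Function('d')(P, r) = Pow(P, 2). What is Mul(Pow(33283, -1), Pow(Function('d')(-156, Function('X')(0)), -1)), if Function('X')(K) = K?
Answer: Rational(1, 809975088) ≈ 1.2346e-9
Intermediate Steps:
Mul(Pow(33283, -1), Pow(Function('d')(-156, Function('X')(0)), -1)) = Mul(Pow(33283, -1), Pow(Pow(-156, 2), -1)) = Mul(Rational(1, 33283), Pow(24336, -1)) = Mul(Rational(1, 33283), Rational(1, 24336)) = Rational(1, 809975088)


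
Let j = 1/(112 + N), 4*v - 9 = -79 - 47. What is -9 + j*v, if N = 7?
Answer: -4401/476 ≈ -9.2458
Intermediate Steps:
v = -117/4 (v = 9/4 + (-79 - 47)/4 = 9/4 + (¼)*(-126) = 9/4 - 63/2 = -117/4 ≈ -29.250)
j = 1/119 (j = 1/(112 + 7) = 1/119 ≈ 0.0084034)
-9 + j*v = -9 + (1/119)*(-117/4) = -9 - 117/476 = -4401/476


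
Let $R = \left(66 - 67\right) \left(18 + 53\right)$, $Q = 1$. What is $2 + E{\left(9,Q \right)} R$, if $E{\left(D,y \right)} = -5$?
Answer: $357$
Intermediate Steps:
$R = -71$ ($R = \left(-1\right) 71 = -71$)
$2 + E{\left(9,Q \right)} R = 2 - -355 = 2 + 355 = 357$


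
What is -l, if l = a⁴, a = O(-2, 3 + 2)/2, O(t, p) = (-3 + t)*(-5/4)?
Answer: -390625/4096 ≈ -95.367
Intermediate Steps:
O(t, p) = 15/4 - 5*t/4 (O(t, p) = (-3 + t)*(-5*¼) = (-3 + t)*(-5/4) = 15/4 - 5*t/4)
a = 25/8 (a = (15/4 - 5/4*(-2))/2 = (15/4 + 5/2)*(½) = (25/4)*(½) = 25/8 ≈ 3.1250)
l = 390625/4096 (l = (25/8)⁴ = 390625/4096 ≈ 95.367)
-l = -1*390625/4096 = -390625/4096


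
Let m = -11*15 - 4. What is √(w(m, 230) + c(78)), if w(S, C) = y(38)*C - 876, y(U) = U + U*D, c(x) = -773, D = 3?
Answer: √33311 ≈ 182.51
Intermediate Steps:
y(U) = 4*U (y(U) = U + U*3 = U + 3*U = 4*U)
m = -169 (m = -165 - 4 = -169)
w(S, C) = -876 + 152*C (w(S, C) = (4*38)*C - 876 = 152*C - 876 = -876 + 152*C)
√(w(m, 230) + c(78)) = √((-876 + 152*230) - 773) = √((-876 + 34960) - 773) = √(34084 - 773) = √33311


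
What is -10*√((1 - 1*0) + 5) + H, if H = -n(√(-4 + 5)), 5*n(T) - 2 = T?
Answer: -⅗ - 10*√6 ≈ -25.095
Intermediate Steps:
n(T) = ⅖ + T/5
H = -⅗ (H = -(⅖ + √(-4 + 5)/5) = -(⅖ + √1/5) = -(⅖ + (⅕)*1) = -(⅖ + ⅕) = -1*⅗ = -⅗ ≈ -0.60000)
-10*√((1 - 1*0) + 5) + H = -10*√((1 - 1*0) + 5) - ⅗ = -10*√((1 + 0) + 5) - ⅗ = -10*√(1 + 5) - ⅗ = -10*√6 - ⅗ = -⅗ - 10*√6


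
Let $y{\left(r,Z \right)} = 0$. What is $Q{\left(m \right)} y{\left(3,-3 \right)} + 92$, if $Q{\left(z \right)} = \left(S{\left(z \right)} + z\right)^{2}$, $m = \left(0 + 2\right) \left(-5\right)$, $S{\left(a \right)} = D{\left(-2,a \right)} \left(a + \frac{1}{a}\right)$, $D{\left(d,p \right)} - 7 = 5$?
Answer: $92$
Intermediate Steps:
$D{\left(d,p \right)} = 12$ ($D{\left(d,p \right)} = 7 + 5 = 12$)
$S{\left(a \right)} = 12 a + \frac{12}{a}$ ($S{\left(a \right)} = 12 \left(a + \frac{1}{a}\right) = 12 a + \frac{12}{a}$)
$m = -10$ ($m = 2 \left(-5\right) = -10$)
$Q{\left(z \right)} = \left(\frac{12}{z} + 13 z\right)^{2}$ ($Q{\left(z \right)} = \left(\left(12 z + \frac{12}{z}\right) + z\right)^{2} = \left(\frac{12}{z} + 13 z\right)^{2}$)
$Q{\left(m \right)} y{\left(3,-3 \right)} + 92 = \frac{\left(12 + 13 \left(-10\right)^{2}\right)^{2}}{100} \cdot 0 + 92 = \frac{\left(12 + 13 \cdot 100\right)^{2}}{100} \cdot 0 + 92 = \frac{\left(12 + 1300\right)^{2}}{100} \cdot 0 + 92 = \frac{1312^{2}}{100} \cdot 0 + 92 = \frac{1}{100} \cdot 1721344 \cdot 0 + 92 = \frac{430336}{25} \cdot 0 + 92 = 0 + 92 = 92$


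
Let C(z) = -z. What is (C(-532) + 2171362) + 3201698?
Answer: 5373592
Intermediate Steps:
(C(-532) + 2171362) + 3201698 = (-1*(-532) + 2171362) + 3201698 = (532 + 2171362) + 3201698 = 2171894 + 3201698 = 5373592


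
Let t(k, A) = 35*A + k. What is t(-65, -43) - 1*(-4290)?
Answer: 2720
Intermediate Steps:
t(k, A) = k + 35*A
t(-65, -43) - 1*(-4290) = (-65 + 35*(-43)) - 1*(-4290) = (-65 - 1505) + 4290 = -1570 + 4290 = 2720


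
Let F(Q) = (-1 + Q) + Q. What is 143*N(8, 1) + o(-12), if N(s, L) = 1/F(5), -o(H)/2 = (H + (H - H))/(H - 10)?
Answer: 1465/99 ≈ 14.798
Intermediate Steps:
F(Q) = -1 + 2*Q
o(H) = -2*H/(-10 + H) (o(H) = -2*(H + (H - H))/(H - 10) = -2*(H + 0)/(-10 + H) = -2*H/(-10 + H))
N(s, L) = ⅑ (N(s, L) = 1/(-1 + 2*5) = 1/(-1 + 10) = 1/9 = ⅑)
143*N(8, 1) + o(-12) = 143*(⅑) - 2*(-12)/(-10 - 12) = 143/9 - 2*(-12)/(-22) = 143/9 - 2*(-12)*(-1/22) = 143/9 - 12/11 = 1465/99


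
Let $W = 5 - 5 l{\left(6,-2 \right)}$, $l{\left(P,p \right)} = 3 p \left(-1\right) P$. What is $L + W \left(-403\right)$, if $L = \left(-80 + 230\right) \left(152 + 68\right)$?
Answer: $103525$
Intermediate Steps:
$l{\left(P,p \right)} = - 3 P p$ ($l{\left(P,p \right)} = - 3 p P = - 3 P p$)
$L = 33000$ ($L = 150 \cdot 220 = 33000$)
$W = -175$ ($W = 5 - 5 \left(\left(-3\right) 6 \left(-2\right)\right) = 5 - 180 = -175$)
$L + W \left(-403\right) = 33000 - -70525 = 33000 + 70525 = 103525$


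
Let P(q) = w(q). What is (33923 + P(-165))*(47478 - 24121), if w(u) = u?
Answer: 788485606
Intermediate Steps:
P(q) = q
(33923 + P(-165))*(47478 - 24121) = (33923 - 165)*(47478 - 24121) = 33758*23357 = 788485606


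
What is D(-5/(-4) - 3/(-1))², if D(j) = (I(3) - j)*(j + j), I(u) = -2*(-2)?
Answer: 289/64 ≈ 4.5156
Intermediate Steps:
I(u) = 4
D(j) = 2*j*(4 - j) (D(j) = (4 - j)*(j + j) = (4 - j)*(2*j) = 2*j*(4 - j))
D(-5/(-4) - 3/(-1))² = (2*(-5/(-4) - 3/(-1))*(4 - (-5/(-4) - 3/(-1))))² = (2*(-5*(-¼) - 3*(-1))*(4 - (-5*(-¼) - 3*(-1))))² = (2*(5/4 + 3)*(4 - (5/4 + 3)))² = (2*(17/4)*(4 - 1*17/4))² = (2*(17/4)*(4 - 17/4))² = (2*(17/4)*(-¼))² = (-17/8)² = 289/64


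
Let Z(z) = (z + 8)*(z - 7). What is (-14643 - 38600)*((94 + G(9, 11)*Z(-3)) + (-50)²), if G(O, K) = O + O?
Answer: -90193642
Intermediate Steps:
G(O, K) = 2*O
Z(z) = (-7 + z)*(8 + z) (Z(z) = (8 + z)*(-7 + z) = (-7 + z)*(8 + z))
(-14643 - 38600)*((94 + G(9, 11)*Z(-3)) + (-50)²) = (-14643 - 38600)*((94 + (2*9)*(-56 - 3 + (-3)²)) + (-50)²) = -53243*((94 + 18*(-56 - 3 + 9)) + 2500) = -53243*((94 + 18*(-50)) + 2500) = -53243*((94 - 900) + 2500) = -53243*(-806 + 2500) = -53243*1694 = -90193642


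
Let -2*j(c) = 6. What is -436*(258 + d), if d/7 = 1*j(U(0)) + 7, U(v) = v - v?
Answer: -124696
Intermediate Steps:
U(v) = 0
j(c) = -3 (j(c) = -1/2*6 = -3)
d = 28 (d = 7*(1*(-3) + 7) = 7*(-3 + 7) = 7*4 = 28)
-436*(258 + d) = -436*(258 + 28) = -436*286 = -124696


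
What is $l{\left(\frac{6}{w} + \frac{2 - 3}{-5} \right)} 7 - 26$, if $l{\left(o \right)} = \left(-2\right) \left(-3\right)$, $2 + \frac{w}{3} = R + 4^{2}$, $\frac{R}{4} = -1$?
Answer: $16$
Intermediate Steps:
$R = -4$ ($R = 4 \left(-1\right) = -4$)
$w = 30$ ($w = -6 + 3 \left(-4 + 4^{2}\right) = -6 + 3 \left(-4 + 16\right) = -6 + 3 \cdot 12 = -6 + 36 = 30$)
$l{\left(o \right)} = 6$
$l{\left(\frac{6}{w} + \frac{2 - 3}{-5} \right)} 7 - 26 = 6 \cdot 7 - 26 = 42 - 26 = 16$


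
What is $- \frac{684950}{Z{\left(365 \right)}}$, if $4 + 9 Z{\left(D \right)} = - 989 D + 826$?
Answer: $\frac{6164550}{360163} \approx 17.116$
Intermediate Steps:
$Z{\left(D \right)} = \frac{274}{3} - \frac{989 D}{9}$ ($Z{\left(D \right)} = - \frac{4}{9} + \frac{- 989 D + 826}{9} = - \frac{4}{9} + \frac{826 - 989 D}{9} = - \frac{4}{9} - \left(- \frac{826}{9} + \frac{989 D}{9}\right) = \frac{274}{3} - \frac{989 D}{9}$)
$- \frac{684950}{Z{\left(365 \right)}} = - \frac{684950}{\frac{274}{3} - \frac{360985}{9}} = - \frac{684950}{- \frac{360163}{9}} = \left(-684950\right) \left(- \frac{9}{360163}\right) = \frac{6164550}{360163}$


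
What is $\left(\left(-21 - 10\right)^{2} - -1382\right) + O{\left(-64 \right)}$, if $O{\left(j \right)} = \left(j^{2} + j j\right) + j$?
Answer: $10471$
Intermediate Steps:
$O{\left(j \right)} = j + 2 j^{2}$ ($O{\left(j \right)} = \left(j^{2} + j^{2}\right) + j = 2 j^{2} + j = j + 2 j^{2}$)
$\left(\left(-21 - 10\right)^{2} - -1382\right) + O{\left(-64 \right)} = \left(\left(-21 - 10\right)^{2} - -1382\right) - 64 \left(1 + 2 \left(-64\right)\right) = \left(\left(-31\right)^{2} + 1382\right) - 64 \left(1 - 128\right) = \left(961 + 1382\right) - -8128 = 2343 + 8128 = 10471$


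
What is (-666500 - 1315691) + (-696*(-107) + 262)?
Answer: -1907457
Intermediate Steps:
(-666500 - 1315691) + (-696*(-107) + 262) = -1982191 + (74472 + 262) = -1982191 + 74734 = -1907457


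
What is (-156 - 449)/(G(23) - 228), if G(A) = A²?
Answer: -605/301 ≈ -2.0100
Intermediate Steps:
(-156 - 449)/(G(23) - 228) = (-156 - 449)/(23² - 228) = -605/(529 - 228) = -605/301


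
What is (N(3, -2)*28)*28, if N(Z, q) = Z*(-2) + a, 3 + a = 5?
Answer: -3136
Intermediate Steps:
a = 2 (a = -3 + 5 = 2)
N(Z, q) = 2 - 2*Z (N(Z, q) = Z*(-2) + 2 = -2*Z + 2 = 2 - 2*Z)
(N(3, -2)*28)*28 = ((2 - 2*3)*28)*28 = ((2 - 6)*28)*28 = -4*28*28 = -112*28 = -3136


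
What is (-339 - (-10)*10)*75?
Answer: -17925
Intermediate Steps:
(-339 - (-10)*10)*75 = (-339 - 1*(-100))*75 = (-339 + 100)*75 = -239*75 = -17925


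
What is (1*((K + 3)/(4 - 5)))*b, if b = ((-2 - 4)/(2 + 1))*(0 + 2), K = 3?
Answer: 24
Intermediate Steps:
b = -4 (b = -6/3*2 = -6*1/3*2 = -2*2 = -4)
(1*((K + 3)/(4 - 5)))*b = (1*((3 + 3)/(4 - 5)))*(-4) = (1*(6/(-1)))*(-4) = (1*(6*(-1)))*(-4) = (1*(-6))*(-4) = -6*(-4) = 24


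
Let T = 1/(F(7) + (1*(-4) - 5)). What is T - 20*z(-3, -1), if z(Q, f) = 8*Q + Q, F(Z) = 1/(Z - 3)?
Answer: 18896/35 ≈ 539.89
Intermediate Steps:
F(Z) = 1/(-3 + Z)
z(Q, f) = 9*Q
T = -4/35 (T = 1/(1/(-3 + 7) + (1*(-4) - 5)) = 1/(1/4 + (-4 - 5)) = 1/(¼ - 9) = 1/(-35/4) = -4/35 ≈ -0.11429)
T - 20*z(-3, -1) = -4/35 - 180*(-3) = -4/35 - 20*(-27) = -4/35 + 540 = 18896/35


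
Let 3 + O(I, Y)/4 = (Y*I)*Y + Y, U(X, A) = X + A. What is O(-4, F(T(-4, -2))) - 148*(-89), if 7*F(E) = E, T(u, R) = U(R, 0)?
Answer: 644720/49 ≈ 13158.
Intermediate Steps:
U(X, A) = A + X
T(u, R) = R (T(u, R) = 0 + R = R)
F(E) = E/7
O(I, Y) = -12 + 4*Y + 4*I*Y² (O(I, Y) = -12 + 4*((Y*I)*Y + Y) = -12 + 4*((I*Y)*Y + Y) = -12 + 4*(I*Y² + Y) = -12 + 4*(Y + I*Y²) = -12 + (4*Y + 4*I*Y²) = -12 + 4*Y + 4*I*Y²)
O(-4, F(T(-4, -2))) - 148*(-89) = (-12 + 4*((⅐)*(-2)) + 4*(-4)*((⅐)*(-2))²) - 148*(-89) = (-12 + 4*(-2/7) + 4*(-4)*(-2/7)²) + 13172 = (-12 - 8/7 + 4*(-4)*(4/49)) + 13172 = (-12 - 8/7 - 64/49) + 13172 = -708/49 + 13172 = 644720/49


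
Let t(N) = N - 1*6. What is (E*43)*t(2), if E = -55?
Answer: 9460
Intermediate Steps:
t(N) = -6 + N (t(N) = N - 6 = -6 + N)
(E*43)*t(2) = (-55*43)*(-6 + 2) = -2365*(-4) = 9460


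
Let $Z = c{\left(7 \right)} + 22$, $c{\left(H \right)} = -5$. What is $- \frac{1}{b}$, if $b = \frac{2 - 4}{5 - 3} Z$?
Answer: $\frac{1}{17} \approx 0.058824$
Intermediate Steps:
$Z = 17$ ($Z = -5 + 22 = 17$)
$b = -17$ ($b = \frac{2 - 4}{5 - 3} \cdot 17 = - \frac{2}{2} \cdot 17 = \left(-2\right) \frac{1}{2} \cdot 17 = \left(-1\right) 17 = -17$)
$- \frac{1}{b} = - \frac{1}{-17} = \left(-1\right) \left(- \frac{1}{17}\right) = \frac{1}{17}$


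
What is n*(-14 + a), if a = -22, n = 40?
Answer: -1440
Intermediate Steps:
n*(-14 + a) = 40*(-14 - 22) = 40*(-36) = -1440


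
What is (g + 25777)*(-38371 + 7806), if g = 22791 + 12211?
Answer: -1857710135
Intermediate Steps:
g = 35002
(g + 25777)*(-38371 + 7806) = (35002 + 25777)*(-38371 + 7806) = 60779*(-30565) = -1857710135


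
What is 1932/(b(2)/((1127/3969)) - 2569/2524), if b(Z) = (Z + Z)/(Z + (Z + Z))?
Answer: 112156464/77209 ≈ 1452.6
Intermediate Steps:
b(Z) = 2/3 (b(Z) = (2*Z)/(Z + 2*Z) = (2*Z)/((3*Z)) = (2*Z)*(1/(3*Z)) = 2/3)
1932/(b(2)/((1127/3969)) - 2569/2524) = 1932/(2/(3*((1127/3969))) - 2569/2524) = 1932/(2/(3*((1127*(1/3969)))) - 2569*1/2524) = 1932/(2/(3*(23/81)) - 2569/2524) = 1932/((2/3)*(81/23) - 2569/2524) = 1932/(54/23 - 2569/2524) = 1932/(77209/58052) = 1932*(58052/77209) = 112156464/77209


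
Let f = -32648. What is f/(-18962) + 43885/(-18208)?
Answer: -118846293/172630048 ≈ -0.68845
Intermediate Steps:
f/(-18962) + 43885/(-18208) = -32648/(-18962) + 43885/(-18208) = -32648*(-1/18962) + 43885*(-1/18208) = 16324/9481 - 43885/18208 = -118846293/172630048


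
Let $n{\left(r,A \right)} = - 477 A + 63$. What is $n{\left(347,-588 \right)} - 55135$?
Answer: $225404$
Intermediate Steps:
$n{\left(r,A \right)} = 63 - 477 A$
$n{\left(347,-588 \right)} - 55135 = \left(63 - -280476\right) - 55135 = \left(63 + 280476\right) - 55135 = 280539 - 55135 = 225404$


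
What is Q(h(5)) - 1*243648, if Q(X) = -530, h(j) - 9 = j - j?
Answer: -244178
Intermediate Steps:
h(j) = 9 (h(j) = 9 + (j - j) = 9 + 0 = 9)
Q(h(5)) - 1*243648 = -530 - 1*243648 = -530 - 243648 = -244178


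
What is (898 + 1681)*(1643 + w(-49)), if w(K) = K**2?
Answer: 10429476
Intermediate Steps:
(898 + 1681)*(1643 + w(-49)) = (898 + 1681)*(1643 + (-49)**2) = 2579*(1643 + 2401) = 2579*4044 = 10429476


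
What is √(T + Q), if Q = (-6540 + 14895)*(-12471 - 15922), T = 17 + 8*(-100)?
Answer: I*√237224298 ≈ 15402.0*I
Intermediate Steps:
T = -783 (T = 17 - 800 = -783)
Q = -237223515 (Q = 8355*(-28393) = -237223515)
√(T + Q) = √(-783 - 237223515) = √(-237224298) = I*√237224298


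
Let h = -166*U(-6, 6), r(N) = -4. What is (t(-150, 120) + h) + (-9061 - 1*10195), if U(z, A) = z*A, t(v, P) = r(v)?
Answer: -13284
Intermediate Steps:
t(v, P) = -4
U(z, A) = A*z
h = 5976 (h = -996*(-6) = -166*(-36) = 5976)
(t(-150, 120) + h) + (-9061 - 1*10195) = (-4 + 5976) + (-9061 - 1*10195) = 5972 + (-9061 - 10195) = 5972 - 19256 = -13284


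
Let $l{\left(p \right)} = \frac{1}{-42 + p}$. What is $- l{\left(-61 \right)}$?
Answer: $\frac{1}{103} \approx 0.0097087$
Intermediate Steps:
$- l{\left(-61 \right)} = - \frac{1}{-42 - 61} = - \frac{1}{-103} = \left(-1\right) \left(- \frac{1}{103}\right) = \frac{1}{103}$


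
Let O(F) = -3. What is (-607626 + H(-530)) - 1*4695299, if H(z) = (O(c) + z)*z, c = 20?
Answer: -5020435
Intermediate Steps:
H(z) = z*(-3 + z) (H(z) = (-3 + z)*z = z*(-3 + z))
(-607626 + H(-530)) - 1*4695299 = (-607626 - 530*(-3 - 530)) - 1*4695299 = (-607626 - 530*(-533)) - 4695299 = (-607626 + 282490) - 4695299 = -325136 - 4695299 = -5020435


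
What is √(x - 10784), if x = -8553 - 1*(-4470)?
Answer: I*√14867 ≈ 121.93*I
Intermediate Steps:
x = -4083 (x = -8553 + 4470 = -4083)
√(x - 10784) = √(-4083 - 10784) = √(-14867) = I*√14867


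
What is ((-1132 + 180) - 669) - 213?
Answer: -1834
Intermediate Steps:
((-1132 + 180) - 669) - 213 = (-952 - 669) - 213 = -1621 - 213 = -1834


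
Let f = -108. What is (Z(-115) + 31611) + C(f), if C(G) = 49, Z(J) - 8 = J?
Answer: 31553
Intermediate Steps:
Z(J) = 8 + J
(Z(-115) + 31611) + C(f) = ((8 - 115) + 31611) + 49 = (-107 + 31611) + 49 = 31504 + 49 = 31553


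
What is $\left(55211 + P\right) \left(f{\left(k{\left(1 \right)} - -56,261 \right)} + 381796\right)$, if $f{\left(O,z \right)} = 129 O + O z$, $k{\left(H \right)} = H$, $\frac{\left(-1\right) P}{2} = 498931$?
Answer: $-380855512926$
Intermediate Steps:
$P = -997862$ ($P = \left(-2\right) 498931 = -997862$)
$\left(55211 + P\right) \left(f{\left(k{\left(1 \right)} - -56,261 \right)} + 381796\right) = \left(55211 - 997862\right) \left(\left(1 - -56\right) \left(129 + 261\right) + 381796\right) = - 942651 \left(\left(1 + 56\right) 390 + 381796\right) = - 942651 \left(57 \cdot 390 + 381796\right) = - 942651 \left(22230 + 381796\right) = \left(-942651\right) 404026 = -380855512926$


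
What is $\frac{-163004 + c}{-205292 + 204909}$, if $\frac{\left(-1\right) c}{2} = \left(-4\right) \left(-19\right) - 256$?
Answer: $\frac{162644}{383} \approx 424.66$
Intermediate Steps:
$c = 360$ ($c = - 2 \left(\left(-4\right) \left(-19\right) - 256\right) = - 2 \left(76 - 256\right) = \left(-2\right) \left(-180\right) = 360$)
$\frac{-163004 + c}{-205292 + 204909} = \frac{-163004 + 360}{-205292 + 204909} = - \frac{162644}{-383} = \left(-162644\right) \left(- \frac{1}{383}\right) = \frac{162644}{383}$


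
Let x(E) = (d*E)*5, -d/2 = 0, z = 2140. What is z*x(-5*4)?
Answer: 0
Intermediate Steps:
d = 0 (d = -2*0 = 0)
x(E) = 0 (x(E) = (0*E)*5 = 0*5 = 0)
z*x(-5*4) = 2140*0 = 0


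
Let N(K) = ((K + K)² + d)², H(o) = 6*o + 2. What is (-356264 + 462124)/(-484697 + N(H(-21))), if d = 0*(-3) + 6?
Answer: 105860/3782995403 ≈ 2.7983e-5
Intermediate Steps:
H(o) = 2 + 6*o
d = 6 (d = 0 + 6 = 6)
N(K) = (6 + 4*K²)² (N(K) = ((K + K)² + 6)² = ((2*K)² + 6)² = (4*K² + 6)² = (6 + 4*K²)²)
(-356264 + 462124)/(-484697 + N(H(-21))) = (-356264 + 462124)/(-484697 + 4*(3 + 2*(2 + 6*(-21))²)²) = 105860/(-484697 + 4*(3 + 2*(2 - 126)²)²) = 105860/(-484697 + 4*(3 + 2*(-124)²)²) = 105860/(-484697 + 4*(3 + 2*15376)²) = 105860/(-484697 + 4*(3 + 30752)²) = 105860/(-484697 + 4*30755²) = 105860/(-484697 + 4*945870025) = 105860/(-484697 + 3783480100) = 105860/3782995403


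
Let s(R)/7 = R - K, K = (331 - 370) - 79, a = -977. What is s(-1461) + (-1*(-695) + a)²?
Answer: 70123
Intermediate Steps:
K = -118 (K = -39 - 79 = -118)
s(R) = 826 + 7*R (s(R) = 7*(R - 1*(-118)) = 7*(R + 118) = 7*(118 + R) = 826 + 7*R)
s(-1461) + (-1*(-695) + a)² = (826 + 7*(-1461)) + (-1*(-695) - 977)² = (826 - 10227) + (695 - 977)² = -9401 + (-282)² = -9401 + 79524 = 70123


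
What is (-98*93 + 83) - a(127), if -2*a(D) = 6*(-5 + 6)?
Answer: -9028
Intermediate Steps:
a(D) = -3 (a(D) = -3*(-5 + 6) = -3)
(-98*93 + 83) - a(127) = (-98*93 + 83) - 1*(-3) = (-9114 + 83) + 3 = -9031 + 3 = -9028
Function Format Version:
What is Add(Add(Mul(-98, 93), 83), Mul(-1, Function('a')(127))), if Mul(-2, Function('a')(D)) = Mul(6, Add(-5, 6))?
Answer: -9028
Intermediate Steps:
Function('a')(D) = -3 (Function('a')(D) = Mul(Rational(-1, 2), Mul(6, Add(-5, 6))) = Mul(Rational(-1, 2), Mul(6, 1)) = Mul(Rational(-1, 2), 6) = -3)
Add(Add(Mul(-98, 93), 83), Mul(-1, Function('a')(127))) = Add(Add(Mul(-98, 93), 83), Mul(-1, -3)) = Add(Add(-9114, 83), 3) = Add(-9031, 3) = -9028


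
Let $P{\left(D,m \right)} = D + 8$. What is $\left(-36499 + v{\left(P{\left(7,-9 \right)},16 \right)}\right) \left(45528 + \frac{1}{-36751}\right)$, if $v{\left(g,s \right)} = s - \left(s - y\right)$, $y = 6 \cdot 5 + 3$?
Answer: $- \frac{61014893951582}{36751} \approx -1.6602 \cdot 10^{9}$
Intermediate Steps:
$y = 33$ ($y = 30 + 3 = 33$)
$P{\left(D,m \right)} = 8 + D$
$v{\left(g,s \right)} = 33$ ($v{\left(g,s \right)} = s - \left(-33 + s\right) = 33$)
$\left(-36499 + v{\left(P{\left(7,-9 \right)},16 \right)}\right) \left(45528 + \frac{1}{-36751}\right) = \left(-36499 + 33\right) \left(45528 + \frac{1}{-36751}\right) = - 36466 \left(45528 - \frac{1}{36751}\right) = \left(-36466\right) \frac{1673199527}{36751} = - \frac{61014893951582}{36751}$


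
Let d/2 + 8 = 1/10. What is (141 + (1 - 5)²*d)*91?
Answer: -50869/5 ≈ -10174.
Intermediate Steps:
d = -79/5 (d = -16 + 2/10 = -16 + 2*(⅒) = -16 + ⅕ = -79/5 ≈ -15.800)
(141 + (1 - 5)²*d)*91 = (141 + (1 - 5)²*(-79/5))*91 = (141 + (-4)²*(-79/5))*91 = (141 + 16*(-79/5))*91 = (141 - 1264/5)*91 = -559/5*91 = -50869/5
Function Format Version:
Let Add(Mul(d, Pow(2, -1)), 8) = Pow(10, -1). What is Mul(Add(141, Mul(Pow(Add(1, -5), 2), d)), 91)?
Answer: Rational(-50869, 5) ≈ -10174.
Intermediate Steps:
d = Rational(-79, 5) (d = Add(-16, Mul(2, Pow(10, -1))) = Add(-16, Mul(2, Rational(1, 10))) = Add(-16, Rational(1, 5)) = Rational(-79, 5) ≈ -15.800)
Mul(Add(141, Mul(Pow(Add(1, -5), 2), d)), 91) = Mul(Add(141, Mul(Pow(Add(1, -5), 2), Rational(-79, 5))), 91) = Mul(Add(141, Mul(Pow(-4, 2), Rational(-79, 5))), 91) = Mul(Add(141, Mul(16, Rational(-79, 5))), 91) = Mul(Add(141, Rational(-1264, 5)), 91) = Mul(Rational(-559, 5), 91) = Rational(-50869, 5)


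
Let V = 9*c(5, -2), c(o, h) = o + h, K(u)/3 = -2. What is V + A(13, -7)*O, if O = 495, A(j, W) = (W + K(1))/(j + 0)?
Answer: -468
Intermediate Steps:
K(u) = -6 (K(u) = 3*(-2) = -6)
c(o, h) = h + o
A(j, W) = (-6 + W)/j (A(j, W) = (W - 6)/(j + 0) = (-6 + W)/j)
V = 27 (V = 9*(-2 + 5) = 9*3 = 27)
V + A(13, -7)*O = 27 + ((-6 - 7)/13)*495 = 27 + ((1/13)*(-13))*495 = 27 - 1*495 = 27 - 495 = -468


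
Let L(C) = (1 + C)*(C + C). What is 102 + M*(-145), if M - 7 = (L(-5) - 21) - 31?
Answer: 827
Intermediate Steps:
L(C) = 2*C*(1 + C) (L(C) = (1 + C)*(2*C) = 2*C*(1 + C))
M = -5 (M = 7 + ((2*(-5)*(1 - 5) - 21) - 31) = 7 + ((2*(-5)*(-4) - 21) - 31) = 7 + ((40 - 21) - 31) = 7 + (19 - 31) = 7 - 12 = -5)
102 + M*(-145) = 102 - 5*(-145) = 102 + 725 = 827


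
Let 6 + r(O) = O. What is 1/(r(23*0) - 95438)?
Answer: -1/95444 ≈ -1.0477e-5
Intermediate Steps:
r(O) = -6 + O
1/(r(23*0) - 95438) = 1/((-6 + 23*0) - 95438) = 1/((-6 + 0) - 95438) = 1/(-6 - 95438) = 1/(-95444) = -1/95444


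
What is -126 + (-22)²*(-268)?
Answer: -129838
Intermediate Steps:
-126 + (-22)²*(-268) = -126 + 484*(-268) = -126 - 129712 = -129838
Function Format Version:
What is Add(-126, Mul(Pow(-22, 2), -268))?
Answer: -129838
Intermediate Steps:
Add(-126, Mul(Pow(-22, 2), -268)) = Add(-126, Mul(484, -268)) = Add(-126, -129712) = -129838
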